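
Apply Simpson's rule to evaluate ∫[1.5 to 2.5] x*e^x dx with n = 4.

f(x) = x*e^x
a = 1.5, b = 2.5, n = 4
h = (b - a)/n = 0.250000

Simpson's rule: (h/3)[f(x₀) + 4f(x₁) + 2f(x₂) + ... + f(xₙ)]

x_0 = 1.5000, f(x_0) = 6.722534, coefficient = 1
x_1 = 1.7500, f(x_1) = 10.070555, coefficient = 4
x_2 = 2.0000, f(x_2) = 14.778112, coefficient = 2
x_3 = 2.2500, f(x_3) = 21.347406, coefficient = 4
x_4 = 2.5000, f(x_4) = 30.456235, coefficient = 1

I ≈ (0.250000/3) × 192.406834 = 16.033903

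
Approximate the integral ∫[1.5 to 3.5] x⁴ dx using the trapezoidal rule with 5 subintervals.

f(x) = x⁴
a = 1.5, b = 3.5, n = 5
h = (b - a)/n = 0.400000

Trapezoidal rule: (h/2)[f(x₀) + 2f(x₁) + 2f(x₂) + ... + f(xₙ)]

x_0 = 1.5000, f(x_0) = 5.062500, coefficient = 1
x_1 = 1.9000, f(x_1) = 13.032100, coefficient = 2
x_2 = 2.3000, f(x_2) = 27.984100, coefficient = 2
x_3 = 2.7000, f(x_3) = 53.144100, coefficient = 2
x_4 = 3.1000, f(x_4) = 92.352100, coefficient = 2
x_5 = 3.5000, f(x_5) = 150.062500, coefficient = 1

I ≈ (0.400000/2) × 528.149800 = 105.629960
Exact value: 103.525000
Error: 2.104960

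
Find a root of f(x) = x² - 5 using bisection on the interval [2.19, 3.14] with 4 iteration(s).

f(x) = x² - 5
Initial interval: [2.19, 3.14]

Iteration 1:
  c_1 = (2.190000 + 3.140000)/2 = 2.665000
  f(c_1) = f(2.665000) = 2.102225
  f(a) × f(c) < 0, new interval: [2.190000, 2.665000]
Iteration 2:
  c_2 = (2.190000 + 2.665000)/2 = 2.427500
  f(c_2) = f(2.427500) = 0.892756
  f(a) × f(c) < 0, new interval: [2.190000, 2.427500]
Iteration 3:
  c_3 = (2.190000 + 2.427500)/2 = 2.308750
  f(c_3) = f(2.308750) = 0.330327
  f(a) × f(c) < 0, new interval: [2.190000, 2.308750]
Iteration 4:
  c_4 = (2.190000 + 2.308750)/2 = 2.249375
  f(c_4) = f(2.249375) = 0.059688
  f(a) × f(c) < 0, new interval: [2.190000, 2.249375]

After 4 iteration(s), the approximation is c_4 = 2.249375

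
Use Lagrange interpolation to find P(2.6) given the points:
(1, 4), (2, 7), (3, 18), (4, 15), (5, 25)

Lagrange interpolation formula:
P(x) = Σ yᵢ × Lᵢ(x)
where Lᵢ(x) = Π_{j≠i} (x - xⱼ)/(xᵢ - xⱼ)

L_0(2.6) = (2.6 - 2)/(1 - 2) × (2.6 - 3)/(1 - 3) × (2.6 - 4)/(1 - 4) × (2.6 - 5)/(1 - 5) = -0.033600
L_1(2.6) = (2.6 - 1)/(2 - 1) × (2.6 - 3)/(2 - 3) × (2.6 - 4)/(2 - 4) × (2.6 - 5)/(2 - 5) = 0.358400
L_2(2.6) = (2.6 - 1)/(3 - 1) × (2.6 - 2)/(3 - 2) × (2.6 - 4)/(3 - 4) × (2.6 - 5)/(3 - 5) = 0.806400
L_3(2.6) = (2.6 - 1)/(4 - 1) × (2.6 - 2)/(4 - 2) × (2.6 - 3)/(4 - 3) × (2.6 - 5)/(4 - 5) = -0.153600
L_4(2.6) = (2.6 - 1)/(5 - 1) × (2.6 - 2)/(5 - 2) × (2.6 - 3)/(5 - 3) × (2.6 - 4)/(5 - 4) = 0.022400

P(2.6) = 4×L_0(2.6) + 7×L_1(2.6) + 18×L_2(2.6) + 15×L_3(2.6) + 25×L_4(2.6)
P(2.6) = 15.145600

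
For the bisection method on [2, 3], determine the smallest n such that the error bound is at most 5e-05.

We need (b-a)/2^n ≤ 5e-05
(3 - 2)/2^n ≤ 5e-05
1/2^n ≤ 5e-05
2^n ≥ 20000
n ≥ log₂(20000) = 14.29
n ≥ 15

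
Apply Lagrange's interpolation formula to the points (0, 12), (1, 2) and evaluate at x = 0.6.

Lagrange interpolation formula:
P(x) = Σ yᵢ × Lᵢ(x)
where Lᵢ(x) = Π_{j≠i} (x - xⱼ)/(xᵢ - xⱼ)

L_0(0.6) = (0.6 - 1)/(0 - 1) = 0.400000
L_1(0.6) = (0.6 - 0)/(1 - 0) = 0.600000

P(0.6) = 12×L_0(0.6) + 2×L_1(0.6)
P(0.6) = 6.000000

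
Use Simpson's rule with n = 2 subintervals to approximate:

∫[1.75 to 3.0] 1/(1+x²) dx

f(x) = 1/(1+x²)
a = 1.75, b = 3.0, n = 2
h = (b - a)/n = 0.625000

Simpson's rule: (h/3)[f(x₀) + 4f(x₁) + 2f(x₂) + ... + f(xₙ)]

x_0 = 1.7500, f(x_0) = 0.246154, coefficient = 1
x_1 = 2.3750, f(x_1) = 0.150588, coefficient = 4
x_2 = 3.0000, f(x_2) = 0.100000, coefficient = 1

I ≈ (0.625000/3) × 0.948507 = 0.197606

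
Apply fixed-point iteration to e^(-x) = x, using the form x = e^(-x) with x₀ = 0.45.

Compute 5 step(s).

Equation: e^(-x) = x
Fixed-point form: x = e^(-x)
x₀ = 0.45

x_1 = g(0.450000) = 0.637628
x_2 = g(0.637628) = 0.528545
x_3 = g(0.528545) = 0.589462
x_4 = g(0.589462) = 0.554625
x_5 = g(0.554625) = 0.574287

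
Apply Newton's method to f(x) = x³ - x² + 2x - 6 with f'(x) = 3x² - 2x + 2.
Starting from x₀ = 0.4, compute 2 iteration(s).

f(x) = x³ - x² + 2x - 6
f'(x) = 3x² - 2x + 2
x₀ = 0.4

Newton-Raphson formula: x_{n+1} = x_n - f(x_n)/f'(x_n)

Iteration 1:
  f(0.400000) = -5.296000
  f'(0.400000) = 1.680000
  x_1 = 0.400000 - (-5.296000)/1.680000 = 3.552381
Iteration 2:
  f(3.552381) = 33.314305
  f'(3.552381) = 32.753469
  x_2 = 3.552381 - 33.314305/32.753469 = 2.535258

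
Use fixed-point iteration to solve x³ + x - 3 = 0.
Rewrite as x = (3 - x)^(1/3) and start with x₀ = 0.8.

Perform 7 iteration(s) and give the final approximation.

Equation: x³ + x - 3 = 0
Fixed-point form: x = (3 - x)^(1/3)
x₀ = 0.8

x_1 = g(0.800000) = 1.300591
x_2 = g(1.300591) = 1.193345
x_3 = g(1.193345) = 1.217938
x_4 = g(1.217938) = 1.212386
x_5 = g(1.212386) = 1.213644
x_6 = g(1.213644) = 1.213359
x_7 = g(1.213359) = 1.213424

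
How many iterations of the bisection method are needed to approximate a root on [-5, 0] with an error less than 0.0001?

We need (b-a)/2^n ≤ 0.0001
(0 - (-5))/2^n ≤ 0.0001
5/2^n ≤ 0.0001
2^n ≥ 50000
n ≥ log₂(50000) = 15.61
n ≥ 16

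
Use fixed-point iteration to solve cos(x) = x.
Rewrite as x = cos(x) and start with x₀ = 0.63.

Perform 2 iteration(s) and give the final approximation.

Equation: cos(x) = x
Fixed-point form: x = cos(x)
x₀ = 0.63

x_1 = g(0.630000) = 0.808028
x_2 = g(0.808028) = 0.690926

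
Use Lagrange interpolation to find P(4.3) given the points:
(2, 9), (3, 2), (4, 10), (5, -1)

Lagrange interpolation formula:
P(x) = Σ yᵢ × Lᵢ(x)
where Lᵢ(x) = Π_{j≠i} (x - xⱼ)/(xᵢ - xⱼ)

L_0(4.3) = (4.3 - 3)/(2 - 3) × (4.3 - 4)/(2 - 4) × (4.3 - 5)/(2 - 5) = 0.045500
L_1(4.3) = (4.3 - 2)/(3 - 2) × (4.3 - 4)/(3 - 4) × (4.3 - 5)/(3 - 5) = -0.241500
L_2(4.3) = (4.3 - 2)/(4 - 2) × (4.3 - 3)/(4 - 3) × (4.3 - 5)/(4 - 5) = 1.046500
L_3(4.3) = (4.3 - 2)/(5 - 2) × (4.3 - 3)/(5 - 3) × (4.3 - 4)/(5 - 4) = 0.149500

P(4.3) = 9×L_0(4.3) + 2×L_1(4.3) + 10×L_2(4.3) + (-1)×L_3(4.3)
P(4.3) = 10.242000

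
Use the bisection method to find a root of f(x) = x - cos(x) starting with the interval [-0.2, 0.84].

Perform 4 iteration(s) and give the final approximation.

f(x) = x - cos(x)
Initial interval: [-0.2, 0.84]

Iteration 1:
  c_1 = (-0.200000 + 0.840000)/2 = 0.320000
  f(c_1) = f(0.320000) = -0.629235
  f(a) × f(c) ≥ 0, new interval: [0.320000, 0.840000]
Iteration 2:
  c_2 = (0.320000 + 0.840000)/2 = 0.580000
  f(c_2) = f(0.580000) = -0.256463
  f(a) × f(c) ≥ 0, new interval: [0.580000, 0.840000]
Iteration 3:
  c_3 = (0.580000 + 0.840000)/2 = 0.710000
  f(c_3) = f(0.710000) = -0.048362
  f(a) × f(c) ≥ 0, new interval: [0.710000, 0.840000]
Iteration 4:
  c_4 = (0.710000 + 0.840000)/2 = 0.775000
  f(c_4) = f(0.775000) = 0.060579
  f(a) × f(c) < 0, new interval: [0.710000, 0.775000]

After 4 iteration(s), the approximation is c_4 = 0.775000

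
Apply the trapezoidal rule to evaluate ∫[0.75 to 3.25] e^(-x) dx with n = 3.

f(x) = e^(-x)
a = 0.75, b = 3.25, n = 3
h = (b - a)/n = 0.833333

Trapezoidal rule: (h/2)[f(x₀) + 2f(x₁) + 2f(x₂) + ... + f(xₙ)]

x_0 = 0.7500, f(x_0) = 0.472367, coefficient = 1
x_1 = 1.5833, f(x_1) = 0.205290, coefficient = 2
x_2 = 2.4167, f(x_2) = 0.089219, coefficient = 2
x_3 = 3.2500, f(x_3) = 0.038774, coefficient = 1

I ≈ (0.833333/2) × 1.100157 = 0.458399
Exact value: 0.433592
Error: 0.024806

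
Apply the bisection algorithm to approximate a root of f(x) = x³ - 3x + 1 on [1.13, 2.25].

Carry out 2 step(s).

f(x) = x³ - 3x + 1
Initial interval: [1.13, 2.25]

Iteration 1:
  c_1 = (1.130000 + 2.250000)/2 = 1.690000
  f(c_1) = f(1.690000) = 0.756809
  f(a) × f(c) < 0, new interval: [1.130000, 1.690000]
Iteration 2:
  c_2 = (1.130000 + 1.690000)/2 = 1.410000
  f(c_2) = f(1.410000) = -0.426779
  f(a) × f(c) ≥ 0, new interval: [1.410000, 1.690000]

After 2 iteration(s), the approximation is c_2 = 1.410000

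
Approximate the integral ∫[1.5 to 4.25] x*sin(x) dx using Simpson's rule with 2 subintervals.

f(x) = x*sin(x)
a = 1.5, b = 4.25, n = 2
h = (b - a)/n = 1.375000

Simpson's rule: (h/3)[f(x₀) + 4f(x₁) + 2f(x₂) + ... + f(xₙ)]

x_0 = 1.5000, f(x_0) = 1.496242, coefficient = 1
x_1 = 2.8750, f(x_1) = 0.757407, coefficient = 4
x_2 = 4.2500, f(x_2) = -3.803705, coefficient = 1

I ≈ (1.375000/3) × 0.722167 = 0.330993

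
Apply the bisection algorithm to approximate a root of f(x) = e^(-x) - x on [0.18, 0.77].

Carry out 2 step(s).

f(x) = e^(-x) - x
Initial interval: [0.18, 0.77]

Iteration 1:
  c_1 = (0.180000 + 0.770000)/2 = 0.475000
  f(c_1) = f(0.475000) = 0.146885
  f(a) × f(c) ≥ 0, new interval: [0.475000, 0.770000]
Iteration 2:
  c_2 = (0.475000 + 0.770000)/2 = 0.622500
  f(c_2) = f(0.622500) = -0.085899
  f(a) × f(c) < 0, new interval: [0.475000, 0.622500]

After 2 iteration(s), the approximation is c_2 = 0.622500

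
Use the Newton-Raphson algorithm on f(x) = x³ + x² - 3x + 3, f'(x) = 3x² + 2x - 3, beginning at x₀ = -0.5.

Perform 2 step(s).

f(x) = x³ + x² - 3x + 3
f'(x) = 3x² + 2x - 3
x₀ = -0.5

Newton-Raphson formula: x_{n+1} = x_n - f(x_n)/f'(x_n)

Iteration 1:
  f(-0.500000) = 4.625000
  f'(-0.500000) = -3.250000
  x_1 = -0.500000 - 4.625000/(-3.250000) = 0.923077
Iteration 2:
  f(0.923077) = 1.869367
  f'(0.923077) = 1.402367
  x_2 = 0.923077 - 1.869367/1.402367 = -0.409932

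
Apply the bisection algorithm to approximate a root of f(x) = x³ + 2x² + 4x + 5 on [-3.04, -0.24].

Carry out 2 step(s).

f(x) = x³ + 2x² + 4x + 5
Initial interval: [-3.04, -0.24]

Iteration 1:
  c_1 = (-3.040000 + (-0.240000))/2 = -1.640000
  f(c_1) = f(-1.640000) = -0.591744
  f(a) × f(c) ≥ 0, new interval: [-1.640000, -0.240000]
Iteration 2:
  c_2 = (-1.640000 + (-0.240000))/2 = -0.940000
  f(c_2) = f(-0.940000) = 2.176616
  f(a) × f(c) < 0, new interval: [-1.640000, -0.940000]

After 2 iteration(s), the approximation is c_2 = -0.940000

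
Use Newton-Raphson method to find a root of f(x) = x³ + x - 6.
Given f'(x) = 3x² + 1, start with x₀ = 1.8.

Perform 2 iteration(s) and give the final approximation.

f(x) = x³ + x - 6
f'(x) = 3x² + 1
x₀ = 1.8

Newton-Raphson formula: x_{n+1} = x_n - f(x_n)/f'(x_n)

Iteration 1:
  f(1.800000) = 1.632000
  f'(1.800000) = 10.720000
  x_1 = 1.800000 - 1.632000/10.720000 = 1.647761
Iteration 2:
  f(1.647761) = 0.121626
  f'(1.647761) = 9.145351
  x_2 = 1.647761 - 0.121626/9.145351 = 1.634462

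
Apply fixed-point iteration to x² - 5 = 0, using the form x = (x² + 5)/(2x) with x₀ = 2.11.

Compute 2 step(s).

Equation: x² - 5 = 0
Fixed-point form: x = (x² + 5)/(2x)
x₀ = 2.11

x_1 = g(2.110000) = 2.239834
x_2 = g(2.239834) = 2.236071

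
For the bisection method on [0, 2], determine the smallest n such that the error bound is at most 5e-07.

We need (b-a)/2^n ≤ 5e-07
(2 - 0)/2^n ≤ 5e-07
2/2^n ≤ 5e-07
2^n ≥ 4000000
n ≥ log₂(4000000) = 21.93
n ≥ 22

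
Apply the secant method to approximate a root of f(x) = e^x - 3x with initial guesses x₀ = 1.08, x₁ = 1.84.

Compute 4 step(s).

f(x) = e^x - 3x
x₀ = 1.08, x₁ = 1.84

Secant formula: x_{n+1} = x_n - f(x_n)(x_n - x_{n-1})/(f(x_n) - f(x_{n-1}))

Iteration 1:
  f(1.080000) = -0.295320
  f(1.840000) = 0.776538
  x_2 = 1.840000 - 0.776538×(1.840000 - 1.080000)/(0.776538 - (-0.295320))
       = 1.289397
Iteration 2:
  f(1.840000) = 0.776538
  f(1.289397) = -0.237595
  x_3 = 1.289397 - (-0.237595)×(1.289397 - 1.840000)/(-0.237595 - 0.776538)
       = 1.418394
Iteration 3:
  f(1.289397) = -0.237595
  f(1.418394) = -0.124701
  x_4 = 1.418394 - (-0.124701)×(1.418394 - 1.289397)/(-0.124701 - (-0.237595))
       = 1.560882
Iteration 4:
  f(1.418394) = -0.124701
  f(1.560882) = 0.080374
  x_5 = 1.560882 - 0.080374×(1.560882 - 1.418394)/(0.080374 - (-0.124701))
       = 1.505037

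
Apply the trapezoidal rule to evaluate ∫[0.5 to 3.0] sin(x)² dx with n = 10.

f(x) = sin(x)²
a = 0.5, b = 3.0, n = 10
h = (b - a)/n = 0.250000

Trapezoidal rule: (h/2)[f(x₀) + 2f(x₁) + 2f(x₂) + ... + f(xₙ)]

x_0 = 0.5000, f(x_0) = 0.229849, coefficient = 1
x_1 = 0.7500, f(x_1) = 0.464631, coefficient = 2
x_2 = 1.0000, f(x_2) = 0.708073, coefficient = 2
x_3 = 1.2500, f(x_3) = 0.900572, coefficient = 2
x_4 = 1.5000, f(x_4) = 0.994996, coefficient = 2
x_5 = 1.7500, f(x_5) = 0.968228, coefficient = 2
x_6 = 2.0000, f(x_6) = 0.826822, coefficient = 2
x_7 = 2.2500, f(x_7) = 0.605398, coefficient = 2
x_8 = 2.5000, f(x_8) = 0.358169, coefficient = 2
x_9 = 2.7500, f(x_9) = 0.145665, coefficient = 2
x_10 = 3.0000, f(x_10) = 0.019915, coefficient = 1

I ≈ (0.250000/2) × 12.194874 = 1.524359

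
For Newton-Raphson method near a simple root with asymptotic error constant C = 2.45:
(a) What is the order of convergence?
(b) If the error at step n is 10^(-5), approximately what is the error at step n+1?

(a) Newton-Raphson has quadratic (order 2) convergence near simple roots.
    This means |e_{n+1}| ≈ C|e_n|².

(b) With |e_n| = 10^(-5) and C = 2.45:
    |e_{n+1}| ≈ 2.45 × (10^(-5))² = 2.45 × 10^(-10)

(a) 2 (quadratic); (b) |e_{n+1}| ≈ 2.450e-10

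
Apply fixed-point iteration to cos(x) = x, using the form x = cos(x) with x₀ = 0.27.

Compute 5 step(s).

Equation: cos(x) = x
Fixed-point form: x = cos(x)
x₀ = 0.27

x_1 = g(0.270000) = 0.963771
x_2 = g(0.963771) = 0.570427
x_3 = g(0.570427) = 0.841671
x_4 = g(0.841671) = 0.666218
x_5 = g(0.666218) = 0.786165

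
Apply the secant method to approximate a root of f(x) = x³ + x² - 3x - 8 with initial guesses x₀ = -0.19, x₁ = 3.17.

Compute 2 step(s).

f(x) = x³ + x² - 3x - 8
x₀ = -0.19, x₁ = 3.17

Secant formula: x_{n+1} = x_n - f(x_n)(x_n - x_{n-1})/(f(x_n) - f(x_{n-1}))

Iteration 1:
  f(-0.190000) = -7.400759
  f(3.170000) = 24.393913
  x_2 = 3.170000 - 24.393913×(3.170000 - (-0.190000))/(24.393913 - (-7.400759))
       = 0.592098
Iteration 2:
  f(3.170000) = 24.393913
  f(0.592098) = -9.218136
  x_3 = 0.592098 - (-9.218136)×(0.592098 - 3.170000)/(-9.218136 - 24.393913)
       = 1.299090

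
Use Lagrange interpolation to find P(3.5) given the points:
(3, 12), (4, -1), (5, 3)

Lagrange interpolation formula:
P(x) = Σ yᵢ × Lᵢ(x)
where Lᵢ(x) = Π_{j≠i} (x - xⱼ)/(xᵢ - xⱼ)

L_0(3.5) = (3.5 - 4)/(3 - 4) × (3.5 - 5)/(3 - 5) = 0.375000
L_1(3.5) = (3.5 - 3)/(4 - 3) × (3.5 - 5)/(4 - 5) = 0.750000
L_2(3.5) = (3.5 - 3)/(5 - 3) × (3.5 - 4)/(5 - 4) = -0.125000

P(3.5) = 12×L_0(3.5) + (-1)×L_1(3.5) + 3×L_2(3.5)
P(3.5) = 3.375000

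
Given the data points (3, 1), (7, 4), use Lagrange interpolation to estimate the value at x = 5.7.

Lagrange interpolation formula:
P(x) = Σ yᵢ × Lᵢ(x)
where Lᵢ(x) = Π_{j≠i} (x - xⱼ)/(xᵢ - xⱼ)

L_0(5.7) = (5.7 - 7)/(3 - 7) = 0.325000
L_1(5.7) = (5.7 - 3)/(7 - 3) = 0.675000

P(5.7) = 1×L_0(5.7) + 4×L_1(5.7)
P(5.7) = 3.025000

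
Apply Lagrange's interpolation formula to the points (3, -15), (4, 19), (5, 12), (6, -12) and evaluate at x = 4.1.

Lagrange interpolation formula:
P(x) = Σ yᵢ × Lᵢ(x)
where Lᵢ(x) = Π_{j≠i} (x - xⱼ)/(xᵢ - xⱼ)

L_0(4.1) = (4.1 - 4)/(3 - 4) × (4.1 - 5)/(3 - 5) × (4.1 - 6)/(3 - 6) = -0.028500
L_1(4.1) = (4.1 - 3)/(4 - 3) × (4.1 - 5)/(4 - 5) × (4.1 - 6)/(4 - 6) = 0.940500
L_2(4.1) = (4.1 - 3)/(5 - 3) × (4.1 - 4)/(5 - 4) × (4.1 - 6)/(5 - 6) = 0.104500
L_3(4.1) = (4.1 - 3)/(6 - 3) × (4.1 - 4)/(6 - 4) × (4.1 - 5)/(6 - 5) = -0.016500

P(4.1) = (-15)×L_0(4.1) + 19×L_1(4.1) + 12×L_2(4.1) + (-12)×L_3(4.1)
P(4.1) = 19.749000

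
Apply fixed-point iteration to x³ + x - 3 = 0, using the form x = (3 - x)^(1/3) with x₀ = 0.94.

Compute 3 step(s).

Equation: x³ + x - 3 = 0
Fixed-point form: x = (3 - x)^(1/3)
x₀ = 0.94

x_1 = g(0.940000) = 1.272396
x_2 = g(1.272396) = 1.199908
x_3 = g(1.199908) = 1.216461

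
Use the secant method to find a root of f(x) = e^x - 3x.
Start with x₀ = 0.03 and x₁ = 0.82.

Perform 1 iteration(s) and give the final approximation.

f(x) = e^x - 3x
x₀ = 0.03, x₁ = 0.82

Secant formula: x_{n+1} = x_n - f(x_n)(x_n - x_{n-1})/(f(x_n) - f(x_{n-1}))

Iteration 1:
  f(0.030000) = 0.940455
  f(0.820000) = -0.189500
  x_2 = 0.820000 - (-0.189500)×(0.820000 - 0.030000)/(-0.189500 - 0.940455)
       = 0.687512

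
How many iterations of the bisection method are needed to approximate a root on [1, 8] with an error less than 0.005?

We need (b-a)/2^n ≤ 0.005
(8 - 1)/2^n ≤ 0.005
7/2^n ≤ 0.005
2^n ≥ 1400
n ≥ log₂(1400) = 10.45
n ≥ 11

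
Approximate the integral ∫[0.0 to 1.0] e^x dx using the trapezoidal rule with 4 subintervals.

f(x) = e^x
a = 0.0, b = 1.0, n = 4
h = (b - a)/n = 0.250000

Trapezoidal rule: (h/2)[f(x₀) + 2f(x₁) + 2f(x₂) + ... + f(xₙ)]

x_0 = 0.0000, f(x_0) = 1.000000, coefficient = 1
x_1 = 0.2500, f(x_1) = 1.284025, coefficient = 2
x_2 = 0.5000, f(x_2) = 1.648721, coefficient = 2
x_3 = 0.7500, f(x_3) = 2.117000, coefficient = 2
x_4 = 1.0000, f(x_4) = 2.718282, coefficient = 1

I ≈ (0.250000/2) × 13.817775 = 1.727222
Exact value: 1.718282
Error: 0.008940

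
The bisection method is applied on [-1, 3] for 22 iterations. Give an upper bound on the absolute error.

Bisection error bound: |error| ≤ (b-a)/2^n
|error| ≤ (3 - (-1))/2^22 = 4/2^22
|error| ≤ 0.0000009537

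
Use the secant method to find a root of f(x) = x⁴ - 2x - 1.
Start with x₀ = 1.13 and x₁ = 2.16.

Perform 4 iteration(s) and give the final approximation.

f(x) = x⁴ - 2x - 1
x₀ = 1.13, x₁ = 2.16

Secant formula: x_{n+1} = x_n - f(x_n)(x_n - x_{n-1})/(f(x_n) - f(x_{n-1}))

Iteration 1:
  f(1.130000) = -1.629526
  f(2.160000) = 16.447823
  x_2 = 2.160000 - 16.447823×(2.160000 - 1.130000)/(16.447823 - (-1.629526))
       = 1.222846
Iteration 2:
  f(2.160000) = 16.447823
  f(1.222846) = -1.209613
  x_3 = 1.222846 - (-1.209613)×(1.222846 - 2.160000)/(-1.209613 - 16.447823)
       = 1.287045
Iteration 3:
  f(1.222846) = -1.209613
  f(1.287045) = -0.830146
  x_4 = 1.287045 - (-0.830146)×(1.287045 - 1.222846)/(-0.830146 - (-1.209613))
       = 1.427492
Iteration 4:
  f(1.287045) = -0.830146
  f(1.427492) = 0.297369
  x_5 = 1.427492 - 0.297369×(1.427492 - 1.287045)/(0.297369 - (-0.830146))
       = 1.390450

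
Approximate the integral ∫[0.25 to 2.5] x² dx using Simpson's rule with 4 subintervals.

f(x) = x²
a = 0.25, b = 2.5, n = 4
h = (b - a)/n = 0.562500

Simpson's rule: (h/3)[f(x₀) + 4f(x₁) + 2f(x₂) + ... + f(xₙ)]

x_0 = 0.2500, f(x_0) = 0.062500, coefficient = 1
x_1 = 0.8125, f(x_1) = 0.660156, coefficient = 4
x_2 = 1.3750, f(x_2) = 1.890625, coefficient = 2
x_3 = 1.9375, f(x_3) = 3.753906, coefficient = 4
x_4 = 2.5000, f(x_4) = 6.250000, coefficient = 1

I ≈ (0.562500/3) × 27.750000 = 5.203125
Exact value: 5.203125
Error: 0.000000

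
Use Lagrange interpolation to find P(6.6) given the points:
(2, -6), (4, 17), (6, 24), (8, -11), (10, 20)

Lagrange interpolation formula:
P(x) = Σ yᵢ × Lᵢ(x)
where Lᵢ(x) = Π_{j≠i} (x - xⱼ)/(xᵢ - xⱼ)

L_0(6.6) = (6.6 - 4)/(2 - 4) × (6.6 - 6)/(2 - 6) × (6.6 - 8)/(2 - 8) × (6.6 - 10)/(2 - 10) = 0.019337
L_1(6.6) = (6.6 - 2)/(4 - 2) × (6.6 - 6)/(4 - 6) × (6.6 - 8)/(4 - 8) × (6.6 - 10)/(4 - 10) = -0.136850
L_2(6.6) = (6.6 - 2)/(6 - 2) × (6.6 - 4)/(6 - 4) × (6.6 - 8)/(6 - 8) × (6.6 - 10)/(6 - 10) = 0.889525
L_3(6.6) = (6.6 - 2)/(8 - 2) × (6.6 - 4)/(8 - 4) × (6.6 - 6)/(8 - 6) × (6.6 - 10)/(8 - 10) = 0.254150
L_4(6.6) = (6.6 - 2)/(10 - 2) × (6.6 - 4)/(10 - 4) × (6.6 - 6)/(10 - 6) × (6.6 - 8)/(10 - 8) = -0.026162

P(6.6) = (-6)×L_0(6.6) + 17×L_1(6.6) + 24×L_2(6.6) + (-11)×L_3(6.6) + 20×L_4(6.6)
P(6.6) = 15.587225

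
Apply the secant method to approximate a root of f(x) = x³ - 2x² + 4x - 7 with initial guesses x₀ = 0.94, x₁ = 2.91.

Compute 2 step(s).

f(x) = x³ - 2x² + 4x - 7
x₀ = 0.94, x₁ = 2.91

Secant formula: x_{n+1} = x_n - f(x_n)(x_n - x_{n-1})/(f(x_n) - f(x_{n-1}))

Iteration 1:
  f(0.940000) = -4.176616
  f(2.910000) = 12.345971
  x_2 = 2.910000 - 12.345971×(2.910000 - 0.940000)/(12.345971 - (-4.176616))
       = 1.437981
Iteration 2:
  f(2.910000) = 12.345971
  f(1.437981) = -2.410213
  x_3 = 1.437981 - (-2.410213)×(1.437981 - 2.910000)/(-2.410213 - 12.345971)
       = 1.678414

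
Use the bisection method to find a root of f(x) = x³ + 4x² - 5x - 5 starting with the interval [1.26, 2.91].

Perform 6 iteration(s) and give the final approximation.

f(x) = x³ + 4x² - 5x - 5
Initial interval: [1.26, 2.91]

Iteration 1:
  c_1 = (1.260000 + 2.910000)/2 = 2.085000
  f(c_1) = f(2.085000) = 11.027864
  f(a) × f(c) < 0, new interval: [1.260000, 2.085000]
Iteration 2:
  c_2 = (1.260000 + 2.085000)/2 = 1.672500
  f(c_2) = f(1.672500) = 2.504936
  f(a) × f(c) < 0, new interval: [1.260000, 1.672500]
Iteration 3:
  c_3 = (1.260000 + 1.672500)/2 = 1.466250
  f(c_3) = f(1.466250) = -0.579419
  f(a) × f(c) ≥ 0, new interval: [1.466250, 1.672500]
Iteration 4:
  c_4 = (1.466250 + 1.672500)/2 = 1.569375
  f(c_4) = f(1.569375) = 0.870150
  f(a) × f(c) < 0, new interval: [1.466250, 1.569375]
Iteration 5:
  c_5 = (1.466250 + 1.569375)/2 = 1.517813
  f(c_5) = f(1.517813) = 0.122624
  f(a) × f(c) < 0, new interval: [1.466250, 1.517813]
Iteration 6:
  c_6 = (1.466250 + 1.517813)/2 = 1.492031
  f(c_6) = f(1.492031) = -0.234031
  f(a) × f(c) ≥ 0, new interval: [1.492031, 1.517813]

After 6 iteration(s), the approximation is c_6 = 1.492031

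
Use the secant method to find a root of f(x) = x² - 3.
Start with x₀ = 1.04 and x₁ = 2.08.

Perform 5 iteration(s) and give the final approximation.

f(x) = x² - 3
x₀ = 1.04, x₁ = 2.08

Secant formula: x_{n+1} = x_n - f(x_n)(x_n - x_{n-1})/(f(x_n) - f(x_{n-1}))

Iteration 1:
  f(1.040000) = -1.918400
  f(2.080000) = 1.326400
  x_2 = 2.080000 - 1.326400×(2.080000 - 1.040000)/(1.326400 - (-1.918400))
       = 1.654872
Iteration 2:
  f(2.080000) = 1.326400
  f(1.654872) = -0.261399
  x_3 = 1.654872 - (-0.261399)×(1.654872 - 2.080000)/(-0.261399 - 1.326400)
       = 1.724861
Iteration 3:
  f(1.654872) = -0.261399
  f(1.724861) = -0.024856
  x_4 = 1.724861 - (-0.024856)×(1.724861 - 1.654872)/(-0.024856 - (-0.261399))
       = 1.732215
Iteration 4:
  f(1.724861) = -0.024856
  f(1.732215) = 0.000569
  x_5 = 1.732215 - 0.000569×(1.732215 - 1.724861)/(0.000569 - (-0.024856))
       = 1.732050
Iteration 5:
  f(1.732215) = 0.000569
  f(1.732050) = -0.000001
  x_6 = 1.732050 - (-0.000001)×(1.732050 - 1.732215)/(-0.000001 - 0.000569)
       = 1.732051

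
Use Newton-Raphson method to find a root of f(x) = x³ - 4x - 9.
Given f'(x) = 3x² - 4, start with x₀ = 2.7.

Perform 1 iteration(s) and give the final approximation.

f(x) = x³ - 4x - 9
f'(x) = 3x² - 4
x₀ = 2.7

Newton-Raphson formula: x_{n+1} = x_n - f(x_n)/f'(x_n)

Iteration 1:
  f(2.700000) = -0.117000
  f'(2.700000) = 17.870000
  x_1 = 2.700000 - (-0.117000)/17.870000 = 2.706547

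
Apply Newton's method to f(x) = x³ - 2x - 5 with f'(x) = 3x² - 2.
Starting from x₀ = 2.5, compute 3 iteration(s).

f(x) = x³ - 2x - 5
f'(x) = 3x² - 2
x₀ = 2.5

Newton-Raphson formula: x_{n+1} = x_n - f(x_n)/f'(x_n)

Iteration 1:
  f(2.500000) = 5.625000
  f'(2.500000) = 16.750000
  x_1 = 2.500000 - 5.625000/16.750000 = 2.164179
Iteration 2:
  f(2.164179) = 0.807945
  f'(2.164179) = 12.051014
  x_2 = 2.164179 - 0.807945/12.051014 = 2.097135
Iteration 3:
  f(2.097135) = 0.028882
  f'(2.097135) = 11.193930
  x_3 = 2.097135 - 0.028882/11.193930 = 2.094555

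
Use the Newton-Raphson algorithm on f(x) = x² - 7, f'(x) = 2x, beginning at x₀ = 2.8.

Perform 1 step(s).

f(x) = x² - 7
f'(x) = 2x
x₀ = 2.8

Newton-Raphson formula: x_{n+1} = x_n - f(x_n)/f'(x_n)

Iteration 1:
  f(2.800000) = 0.840000
  f'(2.800000) = 5.600000
  x_1 = 2.800000 - 0.840000/5.600000 = 2.650000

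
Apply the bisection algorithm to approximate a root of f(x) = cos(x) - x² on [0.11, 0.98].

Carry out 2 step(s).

f(x) = cos(x) - x²
Initial interval: [0.11, 0.98]

Iteration 1:
  c_1 = (0.110000 + 0.980000)/2 = 0.545000
  f(c_1) = f(0.545000) = 0.558102
  f(a) × f(c) ≥ 0, new interval: [0.545000, 0.980000]
Iteration 2:
  c_2 = (0.545000 + 0.980000)/2 = 0.762500
  f(c_2) = f(0.762500) = 0.141705
  f(a) × f(c) ≥ 0, new interval: [0.762500, 0.980000]

After 2 iteration(s), the approximation is c_2 = 0.762500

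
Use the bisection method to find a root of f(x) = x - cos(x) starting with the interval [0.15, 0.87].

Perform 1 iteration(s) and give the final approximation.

f(x) = x - cos(x)
Initial interval: [0.15, 0.87]

Iteration 1:
  c_1 = (0.150000 + 0.870000)/2 = 0.510000
  f(c_1) = f(0.510000) = -0.362745
  f(a) × f(c) ≥ 0, new interval: [0.510000, 0.870000]

After 1 iteration(s), the approximation is c_1 = 0.510000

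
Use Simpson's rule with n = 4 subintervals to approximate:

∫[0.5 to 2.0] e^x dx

f(x) = e^x
a = 0.5, b = 2.0, n = 4
h = (b - a)/n = 0.375000

Simpson's rule: (h/3)[f(x₀) + 4f(x₁) + 2f(x₂) + ... + f(xₙ)]

x_0 = 0.5000, f(x_0) = 1.648721, coefficient = 1
x_1 = 0.8750, f(x_1) = 2.398875, coefficient = 4
x_2 = 1.2500, f(x_2) = 3.490343, coefficient = 2
x_3 = 1.6250, f(x_3) = 5.078419, coefficient = 4
x_4 = 2.0000, f(x_4) = 7.389056, coefficient = 1

I ≈ (0.375000/3) × 45.927641 = 5.740955
Exact value: 5.740335
Error: 0.000620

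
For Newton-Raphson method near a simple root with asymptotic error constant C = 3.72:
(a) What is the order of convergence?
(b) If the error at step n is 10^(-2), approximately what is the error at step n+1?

(a) Newton-Raphson has quadratic (order 2) convergence near simple roots.
    This means |e_{n+1}| ≈ C|e_n|².

(b) With |e_n| = 10^(-2) and C = 3.72:
    |e_{n+1}| ≈ 3.72 × (10^(-2))² = 3.72 × 10^(-4)

(a) 2 (quadratic); (b) |e_{n+1}| ≈ 3.720e-04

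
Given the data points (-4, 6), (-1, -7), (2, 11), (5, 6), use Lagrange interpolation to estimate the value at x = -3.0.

Lagrange interpolation formula:
P(x) = Σ yᵢ × Lᵢ(x)
where Lᵢ(x) = Π_{j≠i} (x - xⱼ)/(xᵢ - xⱼ)

L_0(-3.0) = (-3.0 - (-1))/(-4 - (-1)) × (-3.0 - 2)/(-4 - 2) × (-3.0 - 5)/(-4 - 5) = 0.493827
L_1(-3.0) = (-3.0 - (-4))/(-1 - (-4)) × (-3.0 - 2)/(-1 - 2) × (-3.0 - 5)/(-1 - 5) = 0.740741
L_2(-3.0) = (-3.0 - (-4))/(2 - (-4)) × (-3.0 - (-1))/(2 - (-1)) × (-3.0 - 5)/(2 - 5) = -0.296296
L_3(-3.0) = (-3.0 - (-4))/(5 - (-4)) × (-3.0 - (-1))/(5 - (-1)) × (-3.0 - 2)/(5 - 2) = 0.061728

P(-3.0) = 6×L_0(-3.0) + (-7)×L_1(-3.0) + 11×L_2(-3.0) + 6×L_3(-3.0)
P(-3.0) = -5.111111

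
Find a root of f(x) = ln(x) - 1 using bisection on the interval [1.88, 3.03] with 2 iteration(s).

f(x) = ln(x) - 1
Initial interval: [1.88, 3.03]

Iteration 1:
  c_1 = (1.880000 + 3.030000)/2 = 2.455000
  f(c_1) = f(2.455000) = -0.101873
  f(a) × f(c) ≥ 0, new interval: [2.455000, 3.030000]
Iteration 2:
  c_2 = (2.455000 + 3.030000)/2 = 2.742500
  f(c_2) = f(2.742500) = 0.008870
  f(a) × f(c) < 0, new interval: [2.455000, 2.742500]

After 2 iteration(s), the approximation is c_2 = 2.742500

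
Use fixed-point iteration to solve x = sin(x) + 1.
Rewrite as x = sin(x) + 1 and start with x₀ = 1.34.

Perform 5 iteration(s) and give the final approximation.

Equation: x = sin(x) + 1
Fixed-point form: x = sin(x) + 1
x₀ = 1.34

x_1 = g(1.340000) = 1.973485
x_2 = g(1.973485) = 1.920011
x_3 = g(1.920011) = 1.939642
x_4 = g(1.939642) = 1.932744
x_5 = g(1.932744) = 1.935209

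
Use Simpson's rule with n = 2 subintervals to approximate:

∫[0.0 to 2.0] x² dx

f(x) = x²
a = 0.0, b = 2.0, n = 2
h = (b - a)/n = 1.000000

Simpson's rule: (h/3)[f(x₀) + 4f(x₁) + 2f(x₂) + ... + f(xₙ)]

x_0 = 0.0000, f(x_0) = 0.000000, coefficient = 1
x_1 = 1.0000, f(x_1) = 1.000000, coefficient = 4
x_2 = 2.0000, f(x_2) = 4.000000, coefficient = 1

I ≈ (1.000000/3) × 8.000000 = 2.666667
Exact value: 2.666667
Error: 0.000000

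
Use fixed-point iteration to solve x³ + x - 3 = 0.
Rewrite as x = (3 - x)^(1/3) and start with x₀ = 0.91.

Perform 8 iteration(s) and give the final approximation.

Equation: x³ + x - 3 = 0
Fixed-point form: x = (3 - x)^(1/3)
x₀ = 0.91

x_1 = g(0.910000) = 1.278543
x_2 = g(1.278543) = 1.198483
x_3 = g(1.198483) = 1.216782
x_4 = g(1.216782) = 1.212648
x_5 = g(1.212648) = 1.213584
x_6 = g(1.213584) = 1.213373
x_7 = g(1.213373) = 1.213421
x_8 = g(1.213421) = 1.213410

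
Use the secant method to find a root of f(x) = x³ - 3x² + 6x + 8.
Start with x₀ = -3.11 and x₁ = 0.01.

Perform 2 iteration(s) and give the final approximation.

f(x) = x³ - 3x² + 6x + 8
x₀ = -3.11, x₁ = 0.01

Secant formula: x_{n+1} = x_n - f(x_n)(x_n - x_{n-1})/(f(x_n) - f(x_{n-1}))

Iteration 1:
  f(-3.110000) = -69.756531
  f(0.010000) = 8.059701
  x_2 = 0.010000 - 8.059701×(0.010000 - (-3.110000))/(8.059701 - (-69.756531))
       = -0.313149
Iteration 2:
  f(0.010000) = 8.059701
  f(-0.313149) = 5.796208
  x_3 = -0.313149 - 5.796208×(-0.313149 - 0.010000)/(5.796208 - 8.059701)
       = -1.140650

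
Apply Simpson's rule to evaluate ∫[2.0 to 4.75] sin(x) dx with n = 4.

f(x) = sin(x)
a = 2.0, b = 4.75, n = 4
h = (b - a)/n = 0.687500

Simpson's rule: (h/3)[f(x₀) + 4f(x₁) + 2f(x₂) + ... + f(xₙ)]

x_0 = 2.0000, f(x_0) = 0.909297, coefficient = 1
x_1 = 2.6875, f(x_1) = 0.438647, coefficient = 4
x_2 = 3.3750, f(x_2) = -0.231294, coefficient = 2
x_3 = 4.0625, f(x_3) = -0.796151, coefficient = 4
x_4 = 4.7500, f(x_4) = -0.999293, coefficient = 1

I ≈ (0.687500/3) × -1.982599 = -0.454345
Exact value: -0.453749
Error: 0.000597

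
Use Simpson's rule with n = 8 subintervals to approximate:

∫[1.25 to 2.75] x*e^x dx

f(x) = x*e^x
a = 1.25, b = 2.75, n = 8
h = (b - a)/n = 0.187500

Simpson's rule: (h/3)[f(x₀) + 4f(x₁) + 2f(x₂) + ... + f(xₙ)]

x_0 = 1.2500, f(x_0) = 4.362929, coefficient = 1
x_1 = 1.4375, f(x_1) = 6.052101, coefficient = 4
x_2 = 1.6250, f(x_2) = 8.252431, coefficient = 2
x_3 = 1.8125, f(x_3) = 11.102909, coefficient = 4
x_4 = 2.0000, f(x_4) = 14.778112, coefficient = 2
x_5 = 2.1875, f(x_5) = 19.496975, coefficient = 4
x_6 = 2.3750, f(x_6) = 25.533656, coefficient = 2
x_7 = 2.5625, f(x_7) = 33.231006, coefficient = 4
x_8 = 2.7500, f(x_8) = 43.017238, coefficient = 1

I ≈ (0.187500/3) × 424.040527 = 26.502533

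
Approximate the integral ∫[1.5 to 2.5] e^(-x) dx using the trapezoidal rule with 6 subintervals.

f(x) = e^(-x)
a = 1.5, b = 2.5, n = 6
h = (b - a)/n = 0.166667

Trapezoidal rule: (h/2)[f(x₀) + 2f(x₁) + 2f(x₂) + ... + f(xₙ)]

x_0 = 1.5000, f(x_0) = 0.223130, coefficient = 1
x_1 = 1.6667, f(x_1) = 0.188876, coefficient = 2
x_2 = 1.8333, f(x_2) = 0.159880, coefficient = 2
x_3 = 2.0000, f(x_3) = 0.135335, coefficient = 2
x_4 = 2.1667, f(x_4) = 0.114559, coefficient = 2
x_5 = 2.3333, f(x_5) = 0.096972, coefficient = 2
x_6 = 2.5000, f(x_6) = 0.082085, coefficient = 1

I ≈ (0.166667/2) × 1.696458 = 0.141372
Exact value: 0.141045
Error: 0.000326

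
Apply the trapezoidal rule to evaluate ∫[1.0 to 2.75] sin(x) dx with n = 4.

f(x) = sin(x)
a = 1.0, b = 2.75, n = 4
h = (b - a)/n = 0.437500

Trapezoidal rule: (h/2)[f(x₀) + 2f(x₁) + 2f(x₂) + ... + f(xₙ)]

x_0 = 1.0000, f(x_0) = 0.841471, coefficient = 1
x_1 = 1.4375, f(x_1) = 0.991129, coefficient = 2
x_2 = 1.8750, f(x_2) = 0.954086, coefficient = 2
x_3 = 2.3125, f(x_3) = 0.737319, coefficient = 2
x_4 = 2.7500, f(x_4) = 0.381661, coefficient = 1

I ≈ (0.437500/2) × 6.588199 = 1.441169
Exact value: 1.464605
Error: 0.023436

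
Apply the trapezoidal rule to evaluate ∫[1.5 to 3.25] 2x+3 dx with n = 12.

f(x) = 2x+3
a = 1.5, b = 3.25, n = 12
h = (b - a)/n = 0.145833

Trapezoidal rule: (h/2)[f(x₀) + 2f(x₁) + 2f(x₂) + ... + f(xₙ)]

x_0 = 1.5000, f(x_0) = 6.000000, coefficient = 1
x_1 = 1.6458, f(x_1) = 6.291667, coefficient = 2
x_2 = 1.7917, f(x_2) = 6.583333, coefficient = 2
x_3 = 1.9375, f(x_3) = 6.875000, coefficient = 2
x_4 = 2.0833, f(x_4) = 7.166667, coefficient = 2
x_5 = 2.2292, f(x_5) = 7.458333, coefficient = 2
x_6 = 2.3750, f(x_6) = 7.750000, coefficient = 2
x_7 = 2.5208, f(x_7) = 8.041667, coefficient = 2
x_8 = 2.6667, f(x_8) = 8.333333, coefficient = 2
x_9 = 2.8125, f(x_9) = 8.625000, coefficient = 2
x_10 = 2.9583, f(x_10) = 8.916667, coefficient = 2
x_11 = 3.1042, f(x_11) = 9.208333, coefficient = 2
x_12 = 3.2500, f(x_12) = 9.500000, coefficient = 1

I ≈ (0.145833/2) × 186.000000 = 13.562500
Exact value: 13.562500
Error: 0.000000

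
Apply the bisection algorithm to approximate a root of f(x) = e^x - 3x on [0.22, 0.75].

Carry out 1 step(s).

f(x) = e^x - 3x
Initial interval: [0.22, 0.75]

Iteration 1:
  c_1 = (0.220000 + 0.750000)/2 = 0.485000
  f(c_1) = f(0.485000) = 0.169175
  f(a) × f(c) ≥ 0, new interval: [0.485000, 0.750000]

After 1 iteration(s), the approximation is c_1 = 0.485000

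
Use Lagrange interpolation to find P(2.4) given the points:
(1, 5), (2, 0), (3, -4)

Lagrange interpolation formula:
P(x) = Σ yᵢ × Lᵢ(x)
where Lᵢ(x) = Π_{j≠i} (x - xⱼ)/(xᵢ - xⱼ)

L_0(2.4) = (2.4 - 2)/(1 - 2) × (2.4 - 3)/(1 - 3) = -0.120000
L_1(2.4) = (2.4 - 1)/(2 - 1) × (2.4 - 3)/(2 - 3) = 0.840000
L_2(2.4) = (2.4 - 1)/(3 - 1) × (2.4 - 2)/(3 - 2) = 0.280000

P(2.4) = 5×L_0(2.4) + 0×L_1(2.4) + (-4)×L_2(2.4)
P(2.4) = -1.720000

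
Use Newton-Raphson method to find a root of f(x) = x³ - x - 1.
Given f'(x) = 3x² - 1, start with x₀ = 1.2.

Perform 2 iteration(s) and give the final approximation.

f(x) = x³ - x - 1
f'(x) = 3x² - 1
x₀ = 1.2

Newton-Raphson formula: x_{n+1} = x_n - f(x_n)/f'(x_n)

Iteration 1:
  f(1.200000) = -0.472000
  f'(1.200000) = 3.320000
  x_1 = 1.200000 - (-0.472000)/3.320000 = 1.342169
Iteration 2:
  f(1.342169) = 0.075636
  f'(1.342169) = 4.404250
  x_2 = 1.342169 - 0.075636/4.404250 = 1.324995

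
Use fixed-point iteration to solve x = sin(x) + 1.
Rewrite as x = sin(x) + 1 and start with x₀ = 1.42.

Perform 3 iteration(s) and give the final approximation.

Equation: x = sin(x) + 1
Fixed-point form: x = sin(x) + 1
x₀ = 1.42

x_1 = g(1.420000) = 1.988652
x_2 = g(1.988652) = 1.913961
x_3 = g(1.913961) = 1.941694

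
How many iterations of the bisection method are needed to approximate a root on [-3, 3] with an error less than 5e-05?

We need (b-a)/2^n ≤ 5e-05
(3 - (-3))/2^n ≤ 5e-05
6/2^n ≤ 5e-05
2^n ≥ 120000
n ≥ log₂(120000) = 16.87
n ≥ 17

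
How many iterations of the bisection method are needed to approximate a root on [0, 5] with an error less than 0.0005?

We need (b-a)/2^n ≤ 0.0005
(5 - 0)/2^n ≤ 0.0005
5/2^n ≤ 0.0005
2^n ≥ 10000
n ≥ log₂(10000) = 13.29
n ≥ 14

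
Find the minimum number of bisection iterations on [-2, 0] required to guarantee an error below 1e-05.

We need (b-a)/2^n ≤ 1e-05
(0 - (-2))/2^n ≤ 1e-05
2/2^n ≤ 1e-05
2^n ≥ 200000
n ≥ log₂(200000) = 17.61
n ≥ 18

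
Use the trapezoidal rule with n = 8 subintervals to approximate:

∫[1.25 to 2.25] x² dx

f(x) = x²
a = 1.25, b = 2.25, n = 8
h = (b - a)/n = 0.125000

Trapezoidal rule: (h/2)[f(x₀) + 2f(x₁) + 2f(x₂) + ... + f(xₙ)]

x_0 = 1.2500, f(x_0) = 1.562500, coefficient = 1
x_1 = 1.3750, f(x_1) = 1.890625, coefficient = 2
x_2 = 1.5000, f(x_2) = 2.250000, coefficient = 2
x_3 = 1.6250, f(x_3) = 2.640625, coefficient = 2
x_4 = 1.7500, f(x_4) = 3.062500, coefficient = 2
x_5 = 1.8750, f(x_5) = 3.515625, coefficient = 2
x_6 = 2.0000, f(x_6) = 4.000000, coefficient = 2
x_7 = 2.1250, f(x_7) = 4.515625, coefficient = 2
x_8 = 2.2500, f(x_8) = 5.062500, coefficient = 1

I ≈ (0.125000/2) × 50.375000 = 3.148438
Exact value: 3.145833
Error: 0.002604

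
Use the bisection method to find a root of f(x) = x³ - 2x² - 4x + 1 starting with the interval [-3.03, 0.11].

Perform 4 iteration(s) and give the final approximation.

f(x) = x³ - 2x² - 4x + 1
Initial interval: [-3.03, 0.11]

Iteration 1:
  c_1 = (-3.030000 + 0.110000)/2 = -1.460000
  f(c_1) = f(-1.460000) = -0.535336
  f(a) × f(c) ≥ 0, new interval: [-1.460000, 0.110000]
Iteration 2:
  c_2 = (-1.460000 + 0.110000)/2 = -0.675000
  f(c_2) = f(-0.675000) = 2.481203
  f(a) × f(c) < 0, new interval: [-1.460000, -0.675000]
Iteration 3:
  c_3 = (-1.460000 + (-0.675000))/2 = -1.067500
  f(c_3) = f(-1.067500) = 1.774411
  f(a) × f(c) < 0, new interval: [-1.460000, -1.067500]
Iteration 4:
  c_4 = (-1.460000 + (-1.067500))/2 = -1.263750
  f(c_4) = f(-1.263750) = 0.842582
  f(a) × f(c) < 0, new interval: [-1.460000, -1.263750]

After 4 iteration(s), the approximation is c_4 = -1.263750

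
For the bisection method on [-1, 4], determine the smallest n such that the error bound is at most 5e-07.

We need (b-a)/2^n ≤ 5e-07
(4 - (-1))/2^n ≤ 5e-07
5/2^n ≤ 5e-07
2^n ≥ 10000000
n ≥ log₂(10000000) = 23.25
n ≥ 24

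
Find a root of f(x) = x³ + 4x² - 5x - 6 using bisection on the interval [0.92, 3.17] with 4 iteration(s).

f(x) = x³ + 4x² - 5x - 6
Initial interval: [0.92, 3.17]

Iteration 1:
  c_1 = (0.920000 + 3.170000)/2 = 2.045000
  f(c_1) = f(2.045000) = 9.055341
  f(a) × f(c) < 0, new interval: [0.920000, 2.045000]
Iteration 2:
  c_2 = (0.920000 + 2.045000)/2 = 1.482500
  f(c_2) = f(1.482500) = -1.363027
  f(a) × f(c) ≥ 0, new interval: [1.482500, 2.045000]
Iteration 3:
  c_3 = (1.482500 + 2.045000)/2 = 1.763750
  f(c_3) = f(1.763750) = 3.111205
  f(a) × f(c) < 0, new interval: [1.482500, 1.763750]
Iteration 4:
  c_4 = (1.482500 + 1.763750)/2 = 1.623125
  f(c_4) = f(1.623125) = 0.698693
  f(a) × f(c) < 0, new interval: [1.482500, 1.623125]

After 4 iteration(s), the approximation is c_4 = 1.623125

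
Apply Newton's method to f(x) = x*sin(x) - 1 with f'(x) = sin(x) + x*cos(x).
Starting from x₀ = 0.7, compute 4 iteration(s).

f(x) = x*sin(x) - 1
f'(x) = sin(x) + x*cos(x)
x₀ = 0.7

Newton-Raphson formula: x_{n+1} = x_n - f(x_n)/f'(x_n)

Iteration 1:
  f(0.700000) = -0.549048
  f'(0.700000) = 1.179607
  x_1 = 0.700000 - (-0.549048)/1.179607 = 1.165450
Iteration 2:
  f(1.165450) = 0.071008
  f'(1.165450) = 1.378546
  x_2 = 1.165450 - 0.071008/1.378546 = 1.113940
Iteration 3:
  f(1.113940) = -0.000301
  f'(1.113940) = 1.388835
  x_3 = 1.113940 - (-0.000301)/1.388835 = 1.114157
Iteration 4:
  f(1.114157) = 0.000000
  f'(1.114157) = 1.388809
  x_4 = 1.114157 - 0.000000/1.388809 = 1.114157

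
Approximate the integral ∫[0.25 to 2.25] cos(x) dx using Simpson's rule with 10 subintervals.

f(x) = cos(x)
a = 0.25, b = 2.25, n = 10
h = (b - a)/n = 0.200000

Simpson's rule: (h/3)[f(x₀) + 4f(x₁) + 2f(x₂) + ... + f(xₙ)]

x_0 = 0.2500, f(x_0) = 0.968912, coefficient = 1
x_1 = 0.4500, f(x_1) = 0.900447, coefficient = 4
x_2 = 0.6500, f(x_2) = 0.796084, coefficient = 2
x_3 = 0.8500, f(x_3) = 0.659983, coefficient = 4
x_4 = 1.0500, f(x_4) = 0.497571, coefficient = 2
x_5 = 1.2500, f(x_5) = 0.315322, coefficient = 4
x_6 = 1.4500, f(x_6) = 0.120503, coefficient = 2
x_7 = 1.6500, f(x_7) = -0.079121, coefficient = 4
x_8 = 1.8500, f(x_8) = -0.275590, coefficient = 2
x_9 = 2.0500, f(x_9) = -0.461073, coefficient = 4
x_10 = 2.2500, f(x_10) = -0.628174, coefficient = 1

I ≈ (0.200000/3) × 7.960110 = 0.530674
Exact value: 0.530669
Error: 0.000005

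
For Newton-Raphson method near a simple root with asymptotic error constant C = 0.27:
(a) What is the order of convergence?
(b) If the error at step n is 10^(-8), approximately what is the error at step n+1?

(a) Newton-Raphson has quadratic (order 2) convergence near simple roots.
    This means |e_{n+1}| ≈ C|e_n|².

(b) With |e_n| = 10^(-8) and C = 0.27:
    |e_{n+1}| ≈ 0.27 × (10^(-8))² = 0.27 × 10^(-16)

(a) 2 (quadratic); (b) |e_{n+1}| ≈ 2.700e-17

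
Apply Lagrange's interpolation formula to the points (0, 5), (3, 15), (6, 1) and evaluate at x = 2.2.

Lagrange interpolation formula:
P(x) = Σ yᵢ × Lᵢ(x)
where Lᵢ(x) = Π_{j≠i} (x - xⱼ)/(xᵢ - xⱼ)

L_0(2.2) = (2.2 - 3)/(0 - 3) × (2.2 - 6)/(0 - 6) = 0.168889
L_1(2.2) = (2.2 - 0)/(3 - 0) × (2.2 - 6)/(3 - 6) = 0.928889
L_2(2.2) = (2.2 - 0)/(6 - 0) × (2.2 - 3)/(6 - 3) = -0.097778

P(2.2) = 5×L_0(2.2) + 15×L_1(2.2) + 1×L_2(2.2)
P(2.2) = 14.680000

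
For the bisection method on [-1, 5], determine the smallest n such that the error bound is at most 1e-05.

We need (b-a)/2^n ≤ 1e-05
(5 - (-1))/2^n ≤ 1e-05
6/2^n ≤ 1e-05
2^n ≥ 600000
n ≥ log₂(600000) = 19.19
n ≥ 20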